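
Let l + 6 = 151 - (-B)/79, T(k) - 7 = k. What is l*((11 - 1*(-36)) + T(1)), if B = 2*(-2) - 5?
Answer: 629530/79 ≈ 7968.7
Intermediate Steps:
B = -9 (B = -4 - 5 = -9)
T(k) = 7 + k
l = 11446/79 (l = -6 + (151 - (-1*(-9))/79) = -6 + (151 - 9/79) = -6 + 11920/79 = 11446/79 ≈ 144.89)
l*((11 - 1*(-36)) + T(1)) = 11446*((11 - 1*(-36)) + (7 + 1))/79 = 11446*((11 + 36) + 8)/79 = 11446*(47 + 8)/79 = (11446/79)*55 = 629530/79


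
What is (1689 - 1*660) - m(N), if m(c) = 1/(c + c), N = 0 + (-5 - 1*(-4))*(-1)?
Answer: 2057/2 ≈ 1028.5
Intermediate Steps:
N = 1 (N = 0 + (-5 + 4)*(-1) = 0 - 1*(-1) = 0 + 1 = 1)
m(c) = 1/(2*c)
(1689 - 1*660) - m(N) = (1689 - 1*660) - 1/(2*1) = (1689 - 660) - 1/2 = 1029 - 1*½ = 1029 - ½ = 2057/2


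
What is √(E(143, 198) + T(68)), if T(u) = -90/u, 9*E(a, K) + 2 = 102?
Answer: √101830/102 ≈ 3.1285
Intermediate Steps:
E(a, K) = 100/9 (E(a, K) = -2/9 + (⅑)*102 = -2/9 + 34/3 = 100/9)
√(E(143, 198) + T(68)) = √(100/9 - 90/68) = √(100/9 - 90*1/68) = √(100/9 - 45/34) = √(2995/306) = √101830/102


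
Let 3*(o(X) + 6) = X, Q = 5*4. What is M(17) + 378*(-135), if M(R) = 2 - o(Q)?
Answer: -153086/3 ≈ -51029.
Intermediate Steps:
Q = 20
o(X) = -6 + X/3
M(R) = 4/3 (M(R) = 2 - (-6 + (⅓)*20) = 2 - (-6 + 20/3) = 2 - 1*⅔ = 2 - ⅔ = 4/3)
M(17) + 378*(-135) = 4/3 + 378*(-135) = 4/3 - 51030 = -153086/3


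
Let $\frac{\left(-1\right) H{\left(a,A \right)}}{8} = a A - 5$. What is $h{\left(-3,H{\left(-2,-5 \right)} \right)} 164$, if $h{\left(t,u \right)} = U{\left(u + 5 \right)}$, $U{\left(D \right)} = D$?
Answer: $-5740$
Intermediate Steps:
$H{\left(a,A \right)} = 40 - 8 A a$ ($H{\left(a,A \right)} = - 8 \left(a A - 5\right) = - 8 \left(A a - 5\right) = - 8 \left(-5 + A a\right) = 40 - 8 A a$)
$h{\left(t,u \right)} = 5 + u$ ($h{\left(t,u \right)} = u + 5 = 5 + u$)
$h{\left(-3,H{\left(-2,-5 \right)} \right)} 164 = \left(5 + \left(40 - \left(-40\right) \left(-2\right)\right)\right) 164 = \left(5 + \left(40 - 80\right)\right) 164 = \left(5 - 40\right) 164 = \left(-35\right) 164 = -5740$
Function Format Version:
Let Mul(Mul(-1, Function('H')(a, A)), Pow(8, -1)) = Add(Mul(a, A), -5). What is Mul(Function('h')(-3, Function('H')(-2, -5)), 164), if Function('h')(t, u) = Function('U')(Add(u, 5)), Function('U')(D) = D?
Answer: -5740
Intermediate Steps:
Function('H')(a, A) = Add(40, Mul(-8, A, a)) (Function('H')(a, A) = Mul(-8, Add(Mul(a, A), -5)) = Mul(-8, Add(Mul(A, a), -5)) = Mul(-8, Add(-5, Mul(A, a))) = Add(40, Mul(-8, A, a)))
Function('h')(t, u) = Add(5, u) (Function('h')(t, u) = Add(u, 5) = Add(5, u))
Mul(Function('h')(-3, Function('H')(-2, -5)), 164) = Mul(Add(5, Add(40, Mul(-8, -5, -2))), 164) = Mul(Add(5, Add(40, -80)), 164) = Mul(Add(5, -40), 164) = Mul(-35, 164) = -5740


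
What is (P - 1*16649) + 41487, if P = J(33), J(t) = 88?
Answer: 24926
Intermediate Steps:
P = 88
(P - 1*16649) + 41487 = (88 - 1*16649) + 41487 = (88 - 16649) + 41487 = -16561 + 41487 = 24926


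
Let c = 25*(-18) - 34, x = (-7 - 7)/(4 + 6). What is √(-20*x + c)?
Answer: 2*I*√114 ≈ 21.354*I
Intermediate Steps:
x = -7/5 (x = -14/10 = -14*⅒ = -7/5 ≈ -1.4000)
c = -484 (c = -450 - 34 = -484)
√(-20*x + c) = √(-20*(-7/5) - 484) = √(28 - 484) = √(-456) = 2*I*√114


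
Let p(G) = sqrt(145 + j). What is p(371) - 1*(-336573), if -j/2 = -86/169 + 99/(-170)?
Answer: 336573 + 2*sqrt(44928365)/1105 ≈ 3.3659e+5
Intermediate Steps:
j = 31351/14365 (j = -2*(-86/169 + 99/(-170)) = -2*(-86*1/169 + 99*(-1/170)) = -2*(-86/169 - 99/170) = -2*(-31351/28730) = 31351/14365 ≈ 2.1825)
p(G) = 2*sqrt(44928365)/1105 (p(G) = sqrt(145 + 31351/14365) = sqrt(2114276/14365) = 2*sqrt(44928365)/1105)
p(371) - 1*(-336573) = 2*sqrt(44928365)/1105 - 1*(-336573) = 2*sqrt(44928365)/1105 + 336573 = 336573 + 2*sqrt(44928365)/1105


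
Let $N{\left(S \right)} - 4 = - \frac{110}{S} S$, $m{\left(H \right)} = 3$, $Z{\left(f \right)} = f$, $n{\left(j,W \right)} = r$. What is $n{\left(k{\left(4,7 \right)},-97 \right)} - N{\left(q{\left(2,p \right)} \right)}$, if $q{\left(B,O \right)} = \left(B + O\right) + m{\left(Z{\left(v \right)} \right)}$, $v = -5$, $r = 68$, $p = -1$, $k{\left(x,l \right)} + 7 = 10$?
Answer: $174$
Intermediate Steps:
$k{\left(x,l \right)} = 3$ ($k{\left(x,l \right)} = -7 + 10 = 3$)
$n{\left(j,W \right)} = 68$
$q{\left(B,O \right)} = 3 + B + O$ ($q{\left(B,O \right)} = \left(B + O\right) + 3 = 3 + B + O$)
$N{\left(S \right)} = -106$ ($N{\left(S \right)} = 4 + - \frac{110}{S} S = 4 - 110 = -106$)
$n{\left(k{\left(4,7 \right)},-97 \right)} - N{\left(q{\left(2,p \right)} \right)} = 68 - -106 = 68 + 106 = 174$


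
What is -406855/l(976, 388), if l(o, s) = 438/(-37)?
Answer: 15053635/438 ≈ 34369.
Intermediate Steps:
l(o, s) = -438/37 (l(o, s) = 438*(-1/37) = -438/37)
-406855/l(976, 388) = -406855/(-438/37) = -406855*(-37/438) = 15053635/438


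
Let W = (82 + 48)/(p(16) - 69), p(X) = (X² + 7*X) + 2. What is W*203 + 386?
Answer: 20368/43 ≈ 473.67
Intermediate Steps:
p(X) = 2 + X² + 7*X
W = 130/301 (W = (82 + 48)/((2 + 16² + 7*16) - 69) = 130/((2 + 256 + 112) - 69) = 130/(370 - 69) = 130/301 ≈ 0.43189)
W*203 + 386 = (130/301)*203 + 386 = 3770/43 + 386 = 20368/43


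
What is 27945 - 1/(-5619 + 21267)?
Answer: 437283359/15648 ≈ 27945.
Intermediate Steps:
27945 - 1/(-5619 + 21267) = 27945 - 1/15648 = 437283359/15648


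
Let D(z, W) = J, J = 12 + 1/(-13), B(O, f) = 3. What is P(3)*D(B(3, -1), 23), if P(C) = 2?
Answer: 310/13 ≈ 23.846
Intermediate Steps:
J = 155/13 (J = 12 - 1/13 = 155/13 ≈ 11.923)
D(z, W) = 155/13
P(3)*D(B(3, -1), 23) = 2*(155/13) = 310/13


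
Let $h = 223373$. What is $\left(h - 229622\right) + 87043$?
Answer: $80794$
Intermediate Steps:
$\left(h - 229622\right) + 87043 = \left(223373 - 229622\right) + 87043 = -6249 + 87043 = 80794$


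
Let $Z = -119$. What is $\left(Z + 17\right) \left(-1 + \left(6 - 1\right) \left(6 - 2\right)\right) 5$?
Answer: $-9690$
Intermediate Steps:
$\left(Z + 17\right) \left(-1 + \left(6 - 1\right) \left(6 - 2\right)\right) 5 = \left(-119 + 17\right) \left(-1 + \left(6 - 1\right) \left(6 - 2\right)\right) 5 = - 102 \left(-1 + 5 \cdot 4\right) 5 = - 102 \left(-1 + 20\right) 5 = - 102 \cdot 19 \cdot 5 = \left(-102\right) 95 = -9690$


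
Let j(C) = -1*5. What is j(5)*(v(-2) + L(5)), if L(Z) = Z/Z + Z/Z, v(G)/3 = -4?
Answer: 50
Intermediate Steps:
v(G) = -12 (v(G) = 3*(-4) = -12)
j(C) = -5
L(Z) = 2 (L(Z) = 1 + 1 = 2)
j(5)*(v(-2) + L(5)) = -5*(-12 + 2) = -5*(-10) = 50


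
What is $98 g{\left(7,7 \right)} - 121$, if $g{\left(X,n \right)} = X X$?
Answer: $4681$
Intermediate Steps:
$g{\left(X,n \right)} = X^{2}$
$98 g{\left(7,7 \right)} - 121 = 98 \cdot 7^{2} - 121 = 98 \cdot 49 - 121 = 4802 - 121 = 4681$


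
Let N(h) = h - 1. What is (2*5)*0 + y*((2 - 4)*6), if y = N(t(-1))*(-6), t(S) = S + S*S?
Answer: -72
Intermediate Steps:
t(S) = S + S**2
N(h) = -1 + h
y = 6 (y = (-1 - (1 - 1))*(-6) = (-1 - 1*0)*(-6) = (-1 + 0)*(-6) = -1*(-6) = 6)
(2*5)*0 + y*((2 - 4)*6) = (2*5)*0 + 6*((2 - 4)*6) = 10*0 + 6*(-2*6) = 0 + 6*(-12) = 0 - 72 = -72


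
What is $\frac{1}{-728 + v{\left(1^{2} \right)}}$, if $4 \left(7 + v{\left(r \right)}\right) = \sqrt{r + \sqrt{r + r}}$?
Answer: $- \frac{1}{735 - \frac{\sqrt{1 + \sqrt{2}}}{4}} \approx -0.0013613$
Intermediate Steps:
$v{\left(r \right)} = -7 + \frac{\sqrt{r + \sqrt{2} \sqrt{r}}}{4}$ ($v{\left(r \right)} = -7 + \frac{\sqrt{r + \sqrt{r + r}}}{4} = -7 + \frac{\sqrt{r + \sqrt{2 r}}}{4} = -7 + \frac{\sqrt{r + \sqrt{2} \sqrt{r}}}{4}$)
$\frac{1}{-728 + v{\left(1^{2} \right)}} = \frac{1}{-728 - \left(7 - \frac{\sqrt{1^{2} + \sqrt{2} \sqrt{1^{2}}}}{4}\right)} = \frac{1}{-728 - \left(7 - \frac{\sqrt{1 + \sqrt{2} \sqrt{1}}}{4}\right)} = \frac{1}{-728 - \left(7 - \frac{\sqrt{1 + \sqrt{2} \cdot 1}}{4}\right)} = \frac{1}{-728 - \left(7 - \frac{\sqrt{1 + \sqrt{2}}}{4}\right)} = \frac{1}{-735 + \frac{\sqrt{1 + \sqrt{2}}}{4}}$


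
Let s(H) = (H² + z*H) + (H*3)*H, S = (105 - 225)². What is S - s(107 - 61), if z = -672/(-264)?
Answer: 64008/11 ≈ 5818.9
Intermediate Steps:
z = 28/11 (z = -672*(-1/264) = 28/11 ≈ 2.5455)
S = 14400 (S = (-120)² = 14400)
s(H) = 4*H² + 28*H/11 (s(H) = (H² + 28*H/11) + (H*3)*H = (H² + 28*H/11) + (3*H)*H = (H² + 28*H/11) + 3*H² = 4*H² + 28*H/11)
S - s(107 - 61) = 14400 - 4*(107 - 61)*(7 + 11*(107 - 61))/11 = 14400 - 4*46*(7 + 11*46)/11 = 14400 - 4*46*(7 + 506)/11 = 14400 - 4*46*513/11 = 14400 - 1*94392/11 = 14400 - 94392/11 = 64008/11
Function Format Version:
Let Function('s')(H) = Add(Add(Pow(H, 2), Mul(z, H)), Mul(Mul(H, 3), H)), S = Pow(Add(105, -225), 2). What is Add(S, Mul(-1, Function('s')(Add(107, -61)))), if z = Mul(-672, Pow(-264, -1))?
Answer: Rational(64008, 11) ≈ 5818.9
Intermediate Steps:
z = Rational(28, 11) (z = Mul(-672, Rational(-1, 264)) = Rational(28, 11) ≈ 2.5455)
S = 14400 (S = Pow(-120, 2) = 14400)
Function('s')(H) = Add(Mul(4, Pow(H, 2)), Mul(Rational(28, 11), H)) (Function('s')(H) = Add(Add(Pow(H, 2), Mul(Rational(28, 11), H)), Mul(Mul(H, 3), H)) = Add(Add(Pow(H, 2), Mul(Rational(28, 11), H)), Mul(Mul(3, H), H)) = Add(Add(Pow(H, 2), Mul(Rational(28, 11), H)), Mul(3, Pow(H, 2))) = Add(Mul(4, Pow(H, 2)), Mul(Rational(28, 11), H)))
Add(S, Mul(-1, Function('s')(Add(107, -61)))) = Add(14400, Mul(-1, Mul(Rational(4, 11), Add(107, -61), Add(7, Mul(11, Add(107, -61)))))) = Add(14400, Mul(-1, Mul(Rational(4, 11), 46, Add(7, Mul(11, 46))))) = Add(14400, Mul(-1, Mul(Rational(4, 11), 46, Add(7, 506)))) = Add(14400, Mul(-1, Mul(Rational(4, 11), 46, 513))) = Add(14400, Mul(-1, Rational(94392, 11))) = Add(14400, Rational(-94392, 11)) = Rational(64008, 11)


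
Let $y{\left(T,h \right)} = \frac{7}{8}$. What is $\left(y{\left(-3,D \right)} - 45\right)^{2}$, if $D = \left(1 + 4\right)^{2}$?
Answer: $\frac{124609}{64} \approx 1947.0$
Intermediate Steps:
$D = 25$ ($D = 5^{2} = 25$)
$y{\left(T,h \right)} = \frac{7}{8}$ ($y{\left(T,h \right)} = 7 \cdot \frac{1}{8} = \frac{7}{8}$)
$\left(y{\left(-3,D \right)} - 45\right)^{2} = \left(\frac{7}{8} - 45\right)^{2} = \left(- \frac{353}{8}\right)^{2} = \frac{124609}{64}$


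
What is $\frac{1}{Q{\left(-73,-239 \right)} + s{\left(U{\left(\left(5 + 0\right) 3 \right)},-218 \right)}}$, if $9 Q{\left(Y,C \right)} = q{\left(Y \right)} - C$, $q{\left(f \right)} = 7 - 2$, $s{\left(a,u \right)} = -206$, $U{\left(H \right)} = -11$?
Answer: $- \frac{9}{1610} \approx -0.0055901$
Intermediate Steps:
$q{\left(f \right)} = 5$
$Q{\left(Y,C \right)} = \frac{5}{9} - \frac{C}{9}$ ($Q{\left(Y,C \right)} = \frac{5 - C}{9} = \frac{5}{9} - \frac{C}{9}$)
$\frac{1}{Q{\left(-73,-239 \right)} + s{\left(U{\left(\left(5 + 0\right) 3 \right)},-218 \right)}} = \frac{1}{\left(\frac{5}{9} - - \frac{239}{9}\right) - 206} = \frac{1}{\left(\frac{5}{9} + \frac{239}{9}\right) - 206} = \frac{1}{\frac{244}{9} - 206} = \frac{1}{- \frac{1610}{9}} = - \frac{9}{1610}$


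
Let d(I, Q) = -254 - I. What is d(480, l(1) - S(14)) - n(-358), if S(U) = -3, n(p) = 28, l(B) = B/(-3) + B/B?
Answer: -762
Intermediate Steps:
l(B) = 1 - B/3 (l(B) = B*(-⅓) + 1 = -B/3 + 1 = 1 - B/3)
d(480, l(1) - S(14)) - n(-358) = (-254 - 1*480) - 1*28 = (-254 - 480) - 28 = -734 - 28 = -762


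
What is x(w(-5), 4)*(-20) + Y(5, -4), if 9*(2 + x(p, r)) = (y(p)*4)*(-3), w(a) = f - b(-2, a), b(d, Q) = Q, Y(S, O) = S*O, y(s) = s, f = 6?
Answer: 940/3 ≈ 313.33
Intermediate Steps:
Y(S, O) = O*S
w(a) = 6 - a
x(p, r) = -2 - 4*p/3 (x(p, r) = -2 + ((p*4)*(-3))/9 = -2 + ((4*p)*(-3))/9 = -2 + (-12*p)/9 = -2 - 4*p/3)
x(w(-5), 4)*(-20) + Y(5, -4) = (-2 - 4*(6 - 1*(-5))/3)*(-20) - 4*5 = (-2 - 4*(6 + 5)/3)*(-20) - 20 = (-2 - 4/3*11)*(-20) - 20 = (-2 - 44/3)*(-20) - 20 = -50/3*(-20) - 20 = 1000/3 - 20 = 940/3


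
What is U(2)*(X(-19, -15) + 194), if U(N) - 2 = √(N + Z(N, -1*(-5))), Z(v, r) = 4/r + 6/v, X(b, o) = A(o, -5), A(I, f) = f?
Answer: 378 + 189*√145/5 ≈ 833.17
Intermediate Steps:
X(b, o) = -5
U(N) = 2 + √(⅘ + N + 6/N) (U(N) = 2 + √(N + (4/((-1*(-5))) + 6/N)) = 2 + √(N + (4/5 + 6/N)) = 2 + √(N + (4*(⅕) + 6/N)) = 2 + √(N + (⅘ + 6/N)) = 2 + √(⅘ + N + 6/N))
U(2)*(X(-19, -15) + 194) = (2 + √(20 + 25*2 + 150/2)/5)*(-5 + 194) = (2 + √(20 + 50 + 150*(½))/5)*189 = (2 + √(20 + 50 + 75)/5)*189 = (2 + √145/5)*189 = 378 + 189*√145/5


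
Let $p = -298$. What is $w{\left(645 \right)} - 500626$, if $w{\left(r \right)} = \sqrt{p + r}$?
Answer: $-500626 + \sqrt{347} \approx -5.0061 \cdot 10^{5}$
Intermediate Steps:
$w{\left(r \right)} = \sqrt{-298 + r}$
$w{\left(645 \right)} - 500626 = \sqrt{-298 + 645} - 500626 = \sqrt{347} - 500626 = -500626 + \sqrt{347}$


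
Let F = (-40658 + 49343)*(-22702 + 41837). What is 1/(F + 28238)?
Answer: 1/166215713 ≈ 6.0163e-9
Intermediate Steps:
F = 166187475 (F = 8685*19135 = 166187475)
1/(F + 28238) = 1/(166187475 + 28238) = 1/166215713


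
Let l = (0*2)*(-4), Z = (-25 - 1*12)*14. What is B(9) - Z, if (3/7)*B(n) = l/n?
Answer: 518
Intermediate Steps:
Z = -518 (Z = (-25 - 12)*14 = -37*14 = -518)
l = 0 (l = 0*(-4) = 0)
B(n) = 0 (B(n) = 7*(0/n)/3 = (7/3)*0 = 0)
B(9) - Z = 0 - 1*(-518) = 0 + 518 = 518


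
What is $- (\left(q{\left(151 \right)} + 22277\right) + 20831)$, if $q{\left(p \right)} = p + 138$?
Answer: $-43397$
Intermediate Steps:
$q{\left(p \right)} = 138 + p$
$- (\left(q{\left(151 \right)} + 22277\right) + 20831) = - (\left(\left(138 + 151\right) + 22277\right) + 20831) = - (\left(289 + 22277\right) + 20831) = - (22566 + 20831) = \left(-1\right) 43397 = -43397$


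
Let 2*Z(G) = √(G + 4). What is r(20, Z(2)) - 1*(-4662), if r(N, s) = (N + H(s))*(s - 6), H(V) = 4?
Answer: 4518 + 12*√6 ≈ 4547.4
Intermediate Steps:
Z(G) = √(4 + G)/2 (Z(G) = √(G + 4)/2 = √(4 + G)/2)
r(N, s) = (-6 + s)*(4 + N) (r(N, s) = (N + 4)*(s - 6) = (4 + N)*(-6 + s) = (-6 + s)*(4 + N))
r(20, Z(2)) - 1*(-4662) = (-24 - 6*20 + 4*(√(4 + 2)/2) + 20*(√(4 + 2)/2)) - 1*(-4662) = (-24 - 120 + 4*(√6/2) + 20*(√6/2)) + 4662 = (-24 - 120 + 2*√6 + 10*√6) + 4662 = (-144 + 12*√6) + 4662 = 4518 + 12*√6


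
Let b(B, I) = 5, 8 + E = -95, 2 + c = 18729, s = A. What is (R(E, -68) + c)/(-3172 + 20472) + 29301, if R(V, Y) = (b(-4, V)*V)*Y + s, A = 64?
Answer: 506961111/17300 ≈ 29304.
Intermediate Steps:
s = 64
c = 18727 (c = -2 + 18729 = 18727)
E = -103 (E = -8 - 95 = -103)
R(V, Y) = 64 + 5*V*Y (R(V, Y) = (5*V)*Y + 64 = 5*V*Y + 64 = 64 + 5*V*Y)
(R(E, -68) + c)/(-3172 + 20472) + 29301 = ((64 + 5*(-103)*(-68)) + 18727)/(-3172 + 20472) + 29301 = ((64 + 35020) + 18727)/17300 + 29301 = (35084 + 18727)*(1/17300) + 29301 = 53811*(1/17300) + 29301 = 53811/17300 + 29301 = 506961111/17300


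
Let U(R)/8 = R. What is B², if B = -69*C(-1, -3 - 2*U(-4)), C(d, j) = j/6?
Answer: 1968409/4 ≈ 4.9210e+5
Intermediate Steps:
U(R) = 8*R
C(d, j) = j/6 (C(d, j) = j*(⅙) = j/6)
B = -1403/2 (B = -23*(-3 - 16*(-4))/2 = -23*(-3 - 2*(-32))/2 = -23*(-3 + 64)/2 = -23*61/2 = -69*61/6 = -1403/2 ≈ -701.50)
B² = (-1403/2)² = 1968409/4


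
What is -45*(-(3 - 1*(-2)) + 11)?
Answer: -270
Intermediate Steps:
-45*(-(3 - 1*(-2)) + 11) = -45*(-(3 + 2) + 11) = -45*(-1*5 + 11) = -45*(-5 + 11) = -45*6 = -270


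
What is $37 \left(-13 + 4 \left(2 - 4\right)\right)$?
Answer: $-777$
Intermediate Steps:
$37 \left(-13 + 4 \left(2 - 4\right)\right) = 37 \left(-13 + 4 \left(-2\right)\right) = 37 \left(-13 - 8\right) = 37 \left(-21\right) = -777$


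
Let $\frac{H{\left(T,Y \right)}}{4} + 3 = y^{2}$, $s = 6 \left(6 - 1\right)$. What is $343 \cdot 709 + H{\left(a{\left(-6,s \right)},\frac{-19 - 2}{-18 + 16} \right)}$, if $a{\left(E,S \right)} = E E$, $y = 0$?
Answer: $243175$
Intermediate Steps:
$s = 30$ ($s = 6 \cdot 5 = 30$)
$a{\left(E,S \right)} = E^{2}$
$H{\left(T,Y \right)} = -12$ ($H{\left(T,Y \right)} = -12 + 4 \cdot 0^{2} = -12 + 4 \cdot 0 = -12 + 0 = -12$)
$343 \cdot 709 + H{\left(a{\left(-6,s \right)},\frac{-19 - 2}{-18 + 16} \right)} = 343 \cdot 709 - 12 = 243187 - 12 = 243175$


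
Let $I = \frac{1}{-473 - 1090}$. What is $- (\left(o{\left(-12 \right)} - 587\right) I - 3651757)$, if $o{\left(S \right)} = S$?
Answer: $\frac{5707695592}{1563} \approx 3.6518 \cdot 10^{6}$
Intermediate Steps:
$I = - \frac{1}{1563}$ ($I = \frac{1}{-1563} = - \frac{1}{1563} \approx -0.0006398$)
$- (\left(o{\left(-12 \right)} - 587\right) I - 3651757) = - (\left(-12 - 587\right) \left(- \frac{1}{1563}\right) - 3651757) = - (\left(-599\right) \left(- \frac{1}{1563}\right) - 3651757) = - (\frac{599}{1563} - 3651757) = \left(-1\right) \left(- \frac{5707695592}{1563}\right) = \frac{5707695592}{1563}$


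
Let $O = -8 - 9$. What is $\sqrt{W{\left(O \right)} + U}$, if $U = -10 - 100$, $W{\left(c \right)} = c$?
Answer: $i \sqrt{127} \approx 11.269 i$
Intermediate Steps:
$O = -17$
$U = -110$ ($U = -10 - 100 = -110$)
$\sqrt{W{\left(O \right)} + U} = \sqrt{-17 - 110} = \sqrt{-127} = i \sqrt{127}$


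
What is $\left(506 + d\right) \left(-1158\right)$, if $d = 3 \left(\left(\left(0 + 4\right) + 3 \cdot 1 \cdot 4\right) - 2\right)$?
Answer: $-634584$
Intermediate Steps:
$d = 42$ ($d = 3 \left(\left(4 + 3 \cdot 4\right) - 2\right) = 3 \left(\left(4 + 12\right) - 2\right) = 3 \left(16 - 2\right) = 3 \cdot 14 = 42$)
$\left(506 + d\right) \left(-1158\right) = \left(506 + 42\right) \left(-1158\right) = 548 \left(-1158\right) = -634584$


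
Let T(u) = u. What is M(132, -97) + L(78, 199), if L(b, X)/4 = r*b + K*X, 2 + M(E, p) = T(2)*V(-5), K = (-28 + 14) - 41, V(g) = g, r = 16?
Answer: -38800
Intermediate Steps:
K = -55 (K = -14 - 41 = -55)
M(E, p) = -12 (M(E, p) = -2 + 2*(-5) = -2 - 10 = -12)
L(b, X) = -220*X + 64*b (L(b, X) = 4*(16*b - 55*X) = 4*(-55*X + 16*b) = -220*X + 64*b)
M(132, -97) + L(78, 199) = -12 + (-220*199 + 64*78) = -12 + (-43780 + 4992) = -12 - 38788 = -38800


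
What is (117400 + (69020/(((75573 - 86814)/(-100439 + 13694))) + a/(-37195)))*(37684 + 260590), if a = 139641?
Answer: 27021247642309084402/139369665 ≈ 1.9388e+11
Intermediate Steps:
(117400 + (69020/(((75573 - 86814)/(-100439 + 13694))) + a/(-37195)))*(37684 + 260590) = (117400 + (69020/(((75573 - 86814)/(-100439 + 13694))) + 139641/(-37195)))*(37684 + 260590) = (117400 + (69020/((-11241/(-86745))) + 139641*(-1/37195)))*298274 = (117400 + (69020/((-11241*(-1/86745))) - 139641/37195))*298274 = (117400 + (69020/(3747/28915) - 139641/37195))*298274 = (117400 + (69020*(28915/3747) - 139641/37195))*298274 = (117400 + (1995713300/3747 - 139641/37195))*298274 = (117400 + 74230032958673/139369665)*298274 = (90592031629673/139369665)*298274 = 27021247642309084402/139369665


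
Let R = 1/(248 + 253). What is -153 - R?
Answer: -76654/501 ≈ -153.00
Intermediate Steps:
R = 1/501 ≈ 0.0019960
-153 - R = -153 - 1*1/501 = -153 - 1/501 = -76654/501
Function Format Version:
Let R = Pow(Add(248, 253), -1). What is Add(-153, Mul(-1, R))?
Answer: Rational(-76654, 501) ≈ -153.00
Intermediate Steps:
R = Rational(1, 501) (R = Pow(501, -1) = Rational(1, 501) ≈ 0.0019960)
Add(-153, Mul(-1, R)) = Add(-153, Mul(-1, Rational(1, 501))) = Add(-153, Rational(-1, 501)) = Rational(-76654, 501)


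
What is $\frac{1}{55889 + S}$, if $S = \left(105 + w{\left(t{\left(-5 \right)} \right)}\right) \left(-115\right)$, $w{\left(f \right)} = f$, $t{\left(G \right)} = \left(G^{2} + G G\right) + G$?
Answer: $\frac{1}{38639} \approx 2.5881 \cdot 10^{-5}$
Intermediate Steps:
$t{\left(G \right)} = G + 2 G^{2}$ ($t{\left(G \right)} = \left(G^{2} + G^{2}\right) + G = 2 G^{2} + G = G + 2 G^{2}$)
$S = -17250$ ($S = \left(105 - 5 \left(1 + 2 \left(-5\right)\right)\right) \left(-115\right) = \left(105 - 5 \left(1 - 10\right)\right) \left(-115\right) = \left(105 - -45\right) \left(-115\right) = \left(105 + 45\right) \left(-115\right) = 150 \left(-115\right) = -17250$)
$\frac{1}{55889 + S} = \frac{1}{55889 - 17250} = \frac{1}{38639}$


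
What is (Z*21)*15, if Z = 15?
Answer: 4725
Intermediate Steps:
(Z*21)*15 = (15*21)*15 = 315*15 = 4725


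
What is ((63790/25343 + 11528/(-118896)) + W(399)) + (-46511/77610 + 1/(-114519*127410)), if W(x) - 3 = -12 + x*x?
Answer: 75442786996880206490023537/473905247139924808806 ≈ 1.5919e+5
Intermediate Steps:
W(x) = -9 + x² (W(x) = 3 + (-12 + x*x) = 3 + (-12 + x²) = -9 + x²)
((63790/25343 + 11528/(-118896)) + W(399)) + (-46511/77610 + 1/(-114519*127410)) = ((63790/25343 + 11528/(-118896)) + (-9 + 399²)) + (-46511/77610 + 1/(-114519*127410)) = ((63790*(1/25343) + 11528*(-1/118896)) + (-9 + 159201)) + (-46511*1/77610 - 1/114519*1/127410) = ((63790/25343 - 1441/14862) + 159192) + (-46511/77610 - 1/14590865790) = (911527717/376647666 + 159192) - 2262119196121/3774656979873 = 59960206773589/376647666 - 2262119196121/3774656979873 = 75442786996880206490023537/473905247139924808806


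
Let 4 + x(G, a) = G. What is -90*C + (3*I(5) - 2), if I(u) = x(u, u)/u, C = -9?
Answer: 4043/5 ≈ 808.60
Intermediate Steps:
x(G, a) = -4 + G
I(u) = (-4 + u)/u
-90*C + (3*I(5) - 2) = -90*(-9) + (3*((-4 + 5)/5) - 2) = 810 + (3*((1/5)*1) - 2) = 810 + (3*(1/5) - 2) = 810 + (3/5 - 2) = 810 - 7/5 = 4043/5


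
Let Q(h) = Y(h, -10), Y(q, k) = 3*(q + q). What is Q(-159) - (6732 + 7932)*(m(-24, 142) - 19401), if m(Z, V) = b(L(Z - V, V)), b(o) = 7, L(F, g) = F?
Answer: 284392662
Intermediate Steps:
Y(q, k) = 6*q (Y(q, k) = 3*(2*q) = 6*q)
m(Z, V) = 7
Q(h) = 6*h
Q(-159) - (6732 + 7932)*(m(-24, 142) - 19401) = 6*(-159) - (6732 + 7932)*(7 - 19401) = -954 - 14664*(-19394) = -954 - 1*(-284393616) = -954 + 284393616 = 284392662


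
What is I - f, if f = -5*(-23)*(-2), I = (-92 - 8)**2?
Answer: 10230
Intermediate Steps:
I = 10000 (I = (-100)**2 = 10000)
f = -230 (f = 115*(-2) = -230)
I - f = 10000 - 1*(-230) = 10000 + 230 = 10230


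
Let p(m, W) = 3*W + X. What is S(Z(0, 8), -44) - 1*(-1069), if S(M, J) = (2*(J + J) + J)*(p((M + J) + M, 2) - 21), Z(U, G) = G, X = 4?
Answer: 3489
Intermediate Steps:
p(m, W) = 4 + 3*W (p(m, W) = 3*W + 4 = 4 + 3*W)
S(M, J) = -55*J (S(M, J) = (2*(J + J) + J)*((4 + 3*2) - 21) = (2*(2*J) + J)*((4 + 6) - 21) = (4*J + J)*(10 - 21) = (5*J)*(-11) = -55*J)
S(Z(0, 8), -44) - 1*(-1069) = -55*(-44) - 1*(-1069) = 2420 + 1069 = 3489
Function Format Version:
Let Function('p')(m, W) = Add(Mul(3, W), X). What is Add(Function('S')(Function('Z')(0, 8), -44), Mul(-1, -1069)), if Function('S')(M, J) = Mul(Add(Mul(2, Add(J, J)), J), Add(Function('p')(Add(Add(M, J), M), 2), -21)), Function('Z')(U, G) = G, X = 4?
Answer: 3489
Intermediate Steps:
Function('p')(m, W) = Add(4, Mul(3, W)) (Function('p')(m, W) = Add(Mul(3, W), 4) = Add(4, Mul(3, W)))
Function('S')(M, J) = Mul(-55, J) (Function('S')(M, J) = Mul(Add(Mul(2, Add(J, J)), J), Add(Add(4, Mul(3, 2)), -21)) = Mul(Add(Mul(2, Mul(2, J)), J), Add(Add(4, 6), -21)) = Mul(Add(Mul(4, J), J), Add(10, -21)) = Mul(Mul(5, J), -11) = Mul(-55, J))
Add(Function('S')(Function('Z')(0, 8), -44), Mul(-1, -1069)) = Add(Mul(-55, -44), Mul(-1, -1069)) = Add(2420, 1069) = 3489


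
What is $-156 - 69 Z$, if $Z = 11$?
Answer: $-915$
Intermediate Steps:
$-156 - 69 Z = -156 - 759 = -915$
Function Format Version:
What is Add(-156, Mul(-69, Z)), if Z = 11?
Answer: -915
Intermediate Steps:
Add(-156, Mul(-69, Z)) = Add(-156, Mul(-69, 11)) = Add(-156, -759) = -915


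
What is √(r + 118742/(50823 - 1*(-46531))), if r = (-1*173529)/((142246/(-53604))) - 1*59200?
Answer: √74239079746700846169829/3462054271 ≈ 78.701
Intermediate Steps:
r = 440442658/71123 (r = -173529/(142246*(-1/53604)) - 59200 = -173529/(-71123/26802) - 59200 = -173529*(-26802/71123) - 59200 = 4650924258/71123 - 59200 = 440442658/71123 ≈ 6192.7)
√(r + 118742/(50823 - 1*(-46531))) = √(440442658/71123 + 118742/(50823 - 1*(-46531))) = √(440442658/71123 + 118742/(50823 + 46531)) = √(440442658/71123 + 118742/97354) = √(440442658/71123 + 118742*(1/97354)) = √(440442658/71123 + 59371/48677) = √(21443649907099/3462054271) = √74239079746700846169829/3462054271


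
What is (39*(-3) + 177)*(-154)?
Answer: -9240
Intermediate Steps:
(39*(-3) + 177)*(-154) = (-117 + 177)*(-154) = 60*(-154) = -9240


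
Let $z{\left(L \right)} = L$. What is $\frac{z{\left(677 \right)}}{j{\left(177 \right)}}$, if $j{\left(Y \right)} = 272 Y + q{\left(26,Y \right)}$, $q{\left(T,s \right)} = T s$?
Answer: $\frac{677}{52746} \approx 0.012835$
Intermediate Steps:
$j{\left(Y \right)} = 298 Y$ ($j{\left(Y \right)} = 272 Y + 26 Y = 298 Y$)
$\frac{z{\left(677 \right)}}{j{\left(177 \right)}} = \frac{677}{298 \cdot 177} = \frac{677}{52746}$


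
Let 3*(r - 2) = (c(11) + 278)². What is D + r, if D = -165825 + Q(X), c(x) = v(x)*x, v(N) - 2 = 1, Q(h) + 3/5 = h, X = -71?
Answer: -2004814/15 ≈ -1.3365e+5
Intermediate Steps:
Q(h) = -⅗ + h
v(N) = 3 (v(N) = 2 + 1 = 3)
c(x) = 3*x
r = 96727/3 (r = 2 + (3*11 + 278)²/3 = 2 + (33 + 278)²/3 = 2 + (⅓)*311² = 2 + (⅓)*96721 = 2 + 96721/3 = 96727/3 ≈ 32242.)
D = -829483/5 (D = -165825 + (-⅗ - 71) = -165825 - 358/5 = -829483/5 ≈ -1.6590e+5)
D + r = -829483/5 + 96727/3 = -2004814/15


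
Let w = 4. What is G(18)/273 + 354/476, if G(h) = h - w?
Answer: 7379/9282 ≈ 0.79498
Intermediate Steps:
G(h) = -4 + h (G(h) = h - 1*4 = h - 4 = -4 + h)
G(18)/273 + 354/476 = (-4 + 18)/273 + 354/476 = 14*(1/273) + 354*(1/476) = 2/39 + 177/238 = 7379/9282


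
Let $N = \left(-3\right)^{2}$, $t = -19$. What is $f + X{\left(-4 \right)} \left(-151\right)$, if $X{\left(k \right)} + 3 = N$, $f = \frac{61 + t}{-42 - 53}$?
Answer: $- \frac{86112}{95} \approx -906.44$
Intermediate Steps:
$f = - \frac{42}{95}$ ($f = \frac{61 - 19}{-42 - 53} = \frac{42}{-95} = 42 \left(- \frac{1}{95}\right) = - \frac{42}{95} \approx -0.44211$)
$N = 9$
$X{\left(k \right)} = 6$ ($X{\left(k \right)} = -3 + 9 = 6$)
$f + X{\left(-4 \right)} \left(-151\right) = - \frac{42}{95} + 6 \left(-151\right) = - \frac{42}{95} - 906 = - \frac{86112}{95}$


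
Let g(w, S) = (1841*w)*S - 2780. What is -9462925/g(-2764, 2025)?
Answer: 1892585/2060852776 ≈ 0.00091835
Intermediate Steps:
g(w, S) = -2780 + 1841*S*w (g(w, S) = 1841*S*w - 2780 = -2780 + 1841*S*w)
-9462925/g(-2764, 2025) = -9462925/(-2780 + 1841*2025*(-2764)) = -9462925/(-2780 - 10304261100) = -9462925/(-10304263880) = -9462925*(-1/10304263880) = 1892585/2060852776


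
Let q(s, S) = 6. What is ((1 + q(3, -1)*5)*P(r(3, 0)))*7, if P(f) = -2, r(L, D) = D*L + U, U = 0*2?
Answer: -434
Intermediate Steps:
U = 0
r(L, D) = D*L (r(L, D) = D*L + 0 = D*L)
((1 + q(3, -1)*5)*P(r(3, 0)))*7 = ((1 + 6*5)*(-2))*7 = ((1 + 30)*(-2))*7 = (31*(-2))*7 = -62*7 = -434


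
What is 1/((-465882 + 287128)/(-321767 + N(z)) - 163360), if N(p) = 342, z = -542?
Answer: -321425/52507809246 ≈ -6.1215e-6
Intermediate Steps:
1/((-465882 + 287128)/(-321767 + N(z)) - 163360) = 1/((-465882 + 287128)/(-321767 + 342) - 163360) = 1/(-178754/(-321425) - 163360) = 1/(-178754*(-1/321425) - 163360) = 1/(178754/321425 - 163360) = 1/(-52507809246/321425) = -321425/52507809246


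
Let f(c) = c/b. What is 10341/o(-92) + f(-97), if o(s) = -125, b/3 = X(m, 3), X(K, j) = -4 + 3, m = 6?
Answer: -18898/375 ≈ -50.395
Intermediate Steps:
X(K, j) = -1
b = -3 (b = 3*(-1) = -3)
f(c) = -c/3 (f(c) = c/(-3) = c*(-⅓) = -c/3)
10341/o(-92) + f(-97) = 10341/(-125) - ⅓*(-97) = 10341*(-1/125) + 97/3 = -10341/125 + 97/3 = -18898/375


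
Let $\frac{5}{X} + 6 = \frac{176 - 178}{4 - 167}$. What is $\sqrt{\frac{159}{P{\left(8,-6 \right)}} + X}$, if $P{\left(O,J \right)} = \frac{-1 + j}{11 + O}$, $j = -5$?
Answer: $\frac{i \sqrt{30026091}}{244} \approx 22.457 i$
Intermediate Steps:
$P{\left(O,J \right)} = - \frac{6}{11 + O}$ ($P{\left(O,J \right)} = \frac{-1 - 5}{11 + O} = - \frac{6}{11 + O}$)
$X = - \frac{815}{976}$ ($X = \frac{5}{-6 + \frac{176 - 178}{4 - 167}} = \frac{5}{-6 - \frac{2}{-163}} = \frac{5}{-6 - - \frac{2}{163}} = \frac{5}{-6 + \frac{2}{163}} = \frac{5}{- \frac{976}{163}} = 5 \left(- \frac{163}{976}\right) = - \frac{815}{976} \approx -0.83504$)
$\sqrt{\frac{159}{P{\left(8,-6 \right)}} + X} = \sqrt{\frac{159}{\left(-6\right) \frac{1}{11 + 8}} - \frac{815}{976}} = \sqrt{\frac{159}{\left(-6\right) \frac{1}{19}} - \frac{815}{976}} = \sqrt{\frac{159}{- \frac{6}{19}} - \frac{815}{976}} = \sqrt{159 \left(- \frac{19}{6}\right) - \frac{815}{976}} = \sqrt{- \frac{1007}{2} - \frac{815}{976}} = \sqrt{- \frac{492231}{976}} = \frac{i \sqrt{30026091}}{244}$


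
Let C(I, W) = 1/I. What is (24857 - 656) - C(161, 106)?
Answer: 3896360/161 ≈ 24201.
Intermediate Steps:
(24857 - 656) - C(161, 106) = (24857 - 656) - 1/161 = 24201 - 1*1/161 = 24201 - 1/161 = 3896360/161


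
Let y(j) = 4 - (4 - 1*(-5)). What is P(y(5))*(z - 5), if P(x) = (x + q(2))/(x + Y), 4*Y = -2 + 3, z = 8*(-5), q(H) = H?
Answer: -540/19 ≈ -28.421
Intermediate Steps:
z = -40
y(j) = -5 (y(j) = 4 - (4 + 5) = 4 - 1*9 = 4 - 9 = -5)
Y = ¼ (Y = (-2 + 3)/4 = (¼)*1 = ¼ ≈ 0.25000)
P(x) = (2 + x)/(¼ + x) (P(x) = (x + 2)/(x + ¼) = (2 + x)/(¼ + x))
P(y(5))*(z - 5) = (4*(2 - 5)/(1 + 4*(-5)))*(-40 - 5) = (4*(-3)/(1 - 20))*(-45) = (4*(-3)/(-19))*(-45) = (4*(-1/19)*(-3))*(-45) = (12/19)*(-45) = -540/19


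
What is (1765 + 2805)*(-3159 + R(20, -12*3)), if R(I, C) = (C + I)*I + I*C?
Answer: -19189430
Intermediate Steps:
R(I, C) = C*I + I*(C + I) (R(I, C) = I*(C + I) + C*I = C*I + I*(C + I))
(1765 + 2805)*(-3159 + R(20, -12*3)) = (1765 + 2805)*(-3159 + 20*(20 + 2*(-12*3))) = 4570*(-3159 + 20*(20 + 2*(-36))) = 4570*(-3159 + 20*(20 - 72)) = 4570*(-3159 + 20*(-52)) = 4570*(-3159 - 1040) = 4570*(-4199) = -19189430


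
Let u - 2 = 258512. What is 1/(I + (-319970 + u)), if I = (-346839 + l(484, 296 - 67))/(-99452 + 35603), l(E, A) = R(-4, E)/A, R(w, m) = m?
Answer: -14621421/898494623329 ≈ -1.6273e-5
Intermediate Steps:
u = 258514 (u = 2 + 258512 = 258514)
l(E, A) = E/A
I = 79425647/14621421 (I = (-346839 + 484/(296 - 67))/(-99452 + 35603) = (-346839 + 484/229)/(-63849) = (-346839 + 484*(1/229))*(-1/63849) = (-346839 + 484/229)*(-1/63849) = -79425647/229*(-1/63849) = 79425647/14621421 ≈ 5.4321)
1/(I + (-319970 + u)) = 1/(79425647/14621421 + (-319970 + 258514)) = 1/(79425647/14621421 - 61456) = 1/(-898494623329/14621421) = -14621421/898494623329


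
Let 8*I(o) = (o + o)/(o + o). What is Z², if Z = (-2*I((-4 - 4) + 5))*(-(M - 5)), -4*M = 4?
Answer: 9/4 ≈ 2.2500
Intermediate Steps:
M = -1 (M = -¼*4 = -1)
I(o) = ⅛ (I(o) = ((o + o)/(o + o))/8 = ((2*o)/((2*o)))/8 = ((2*o)*(1/(2*o)))/8 = (⅛)*1 = ⅛)
Z = -3/2 (Z = (-2*⅛)*(-(-1 - 5)) = -(-1)*(-6)/4 = -¼*6 = -3/2 ≈ -1.5000)
Z² = (-3/2)² = 9/4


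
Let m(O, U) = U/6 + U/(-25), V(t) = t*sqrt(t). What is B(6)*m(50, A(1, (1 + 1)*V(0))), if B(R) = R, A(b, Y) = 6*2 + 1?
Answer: 247/25 ≈ 9.8800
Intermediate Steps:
V(t) = t**(3/2)
A(b, Y) = 13 (A(b, Y) = 12 + 1 = 13)
m(O, U) = 19*U/150 (m(O, U) = U*(1/6) + U*(-1/25) = U/6 - U/25 = 19*U/150)
B(6)*m(50, A(1, (1 + 1)*V(0))) = 6*((19/150)*13) = 6*(247/150) = 247/25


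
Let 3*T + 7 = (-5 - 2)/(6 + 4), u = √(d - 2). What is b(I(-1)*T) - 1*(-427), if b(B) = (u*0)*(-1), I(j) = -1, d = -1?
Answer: 427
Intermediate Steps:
u = I*√3 (u = √(-1 - 2) = √(-3) = I*√3 ≈ 1.732*I)
T = -77/30 (T = -7/3 + ((-5 - 2)/(6 + 4))/3 = -7/3 + (-7/10)/3 = -7/3 + (-7*⅒)/3 = -7/3 + (⅓)*(-7/10) = -7/3 - 7/30 = -77/30 ≈ -2.5667)
b(B) = 0 (b(B) = ((I*√3)*0)*(-1) = 0*(-1) = 0)
b(I(-1)*T) - 1*(-427) = 0 - 1*(-427) = 0 + 427 = 427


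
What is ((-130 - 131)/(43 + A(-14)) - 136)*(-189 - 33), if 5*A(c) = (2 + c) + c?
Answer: 222074/7 ≈ 31725.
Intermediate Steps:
A(c) = 2/5 + 2*c/5 (A(c) = ((2 + c) + c)/5 = (2 + 2*c)/5 = 2/5 + 2*c/5)
((-130 - 131)/(43 + A(-14)) - 136)*(-189 - 33) = ((-130 - 131)/(43 + (2/5 + (2/5)*(-14))) - 136)*(-189 - 33) = (-261/(43 + (2/5 - 28/5)) - 136)*(-222) = (-261/(43 - 26/5) - 136)*(-222) = (-261/189/5 - 136)*(-222) = (-261*5/189 - 136)*(-222) = (-145/21 - 136)*(-222) = -3001/21*(-222) = 222074/7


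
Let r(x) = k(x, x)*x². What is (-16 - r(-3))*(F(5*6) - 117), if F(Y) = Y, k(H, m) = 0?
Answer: 1392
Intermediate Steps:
r(x) = 0 (r(x) = 0*x² = 0)
(-16 - r(-3))*(F(5*6) - 117) = (-16 - 1*0)*(5*6 - 117) = (-16 + 0)*(30 - 117) = -16*(-87) = 1392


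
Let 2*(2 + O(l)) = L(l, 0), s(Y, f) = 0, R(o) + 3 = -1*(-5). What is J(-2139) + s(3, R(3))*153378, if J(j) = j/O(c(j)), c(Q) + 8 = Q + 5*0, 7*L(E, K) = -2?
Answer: 4991/5 ≈ 998.20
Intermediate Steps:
R(o) = 2 (R(o) = -3 - 1*(-5) = -3 + 5 = 2)
L(E, K) = -2/7 (L(E, K) = (1/7)*(-2) = -2/7)
c(Q) = -8 + Q (c(Q) = -8 + (Q + 5*0) = -8 + (Q + 0) = -8 + Q)
O(l) = -15/7 (O(l) = -2 + (1/2)*(-2/7) = -2 - 1/7 = -15/7)
J(j) = -7*j/15 (J(j) = j/(-15/7) = j*(-7/15) = -7*j/15)
J(-2139) + s(3, R(3))*153378 = -7/15*(-2139) + 0*153378 = 4991/5 + 0 = 4991/5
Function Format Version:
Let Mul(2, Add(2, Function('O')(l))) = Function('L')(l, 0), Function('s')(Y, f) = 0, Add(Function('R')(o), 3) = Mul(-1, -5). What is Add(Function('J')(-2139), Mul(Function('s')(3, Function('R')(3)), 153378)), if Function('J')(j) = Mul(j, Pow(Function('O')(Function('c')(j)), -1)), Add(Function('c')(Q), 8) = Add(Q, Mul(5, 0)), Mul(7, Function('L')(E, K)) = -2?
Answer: Rational(4991, 5) ≈ 998.20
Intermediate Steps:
Function('R')(o) = 2 (Function('R')(o) = Add(-3, Mul(-1, -5)) = Add(-3, 5) = 2)
Function('L')(E, K) = Rational(-2, 7) (Function('L')(E, K) = Mul(Rational(1, 7), -2) = Rational(-2, 7))
Function('c')(Q) = Add(-8, Q) (Function('c')(Q) = Add(-8, Add(Q, Mul(5, 0))) = Add(-8, Add(Q, 0)) = Add(-8, Q))
Function('O')(l) = Rational(-15, 7) (Function('O')(l) = Add(-2, Mul(Rational(1, 2), Rational(-2, 7))) = Add(-2, Rational(-1, 7)) = Rational(-15, 7))
Function('J')(j) = Mul(Rational(-7, 15), j) (Function('J')(j) = Mul(j, Pow(Rational(-15, 7), -1)) = Mul(j, Rational(-7, 15)) = Mul(Rational(-7, 15), j))
Add(Function('J')(-2139), Mul(Function('s')(3, Function('R')(3)), 153378)) = Add(Mul(Rational(-7, 15), -2139), Mul(0, 153378)) = Add(Rational(4991, 5), 0) = Rational(4991, 5)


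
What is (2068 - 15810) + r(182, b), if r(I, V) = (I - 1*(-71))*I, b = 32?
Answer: 32304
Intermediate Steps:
r(I, V) = I*(71 + I) (r(I, V) = (I + 71)*I = (71 + I)*I = I*(71 + I))
(2068 - 15810) + r(182, b) = (2068 - 15810) + 182*(71 + 182) = -13742 + 182*253 = -13742 + 46046 = 32304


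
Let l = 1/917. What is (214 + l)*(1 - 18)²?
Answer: 56713071/917 ≈ 61846.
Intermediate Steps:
l = 1/917 ≈ 0.0010905
(214 + l)*(1 - 18)² = (214 + 1/917)*(1 - 18)² = (196239/917)*(-17)² = (196239/917)*289 = 56713071/917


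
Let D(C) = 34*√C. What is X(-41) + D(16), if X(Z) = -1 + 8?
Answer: 143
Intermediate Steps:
X(Z) = 7
X(-41) + D(16) = 7 + 34*√16 = 7 + 34*4 = 7 + 136 = 143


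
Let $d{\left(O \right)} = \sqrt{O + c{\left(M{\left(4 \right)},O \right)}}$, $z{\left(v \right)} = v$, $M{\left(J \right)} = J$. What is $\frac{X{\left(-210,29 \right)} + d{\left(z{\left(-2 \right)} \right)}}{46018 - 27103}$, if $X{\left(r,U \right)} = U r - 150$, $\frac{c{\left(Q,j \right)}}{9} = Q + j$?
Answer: $- \frac{6236}{18915} \approx -0.32969$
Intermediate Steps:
$c{\left(Q,j \right)} = 9 Q + 9 j$ ($c{\left(Q,j \right)} = 9 \left(Q + j\right) = 9 Q + 9 j$)
$d{\left(O \right)} = \sqrt{36 + 10 O}$ ($d{\left(O \right)} = \sqrt{O + \left(9 \cdot 4 + 9 O\right)} = \sqrt{O + \left(36 + 9 O\right)} = \sqrt{36 + 10 O}$)
$X{\left(r,U \right)} = -150 + U r$
$\frac{X{\left(-210,29 \right)} + d{\left(z{\left(-2 \right)} \right)}}{46018 - 27103} = \frac{\left(-150 + 29 \left(-210\right)\right) + \sqrt{36 + 10 \left(-2\right)}}{46018 - 27103} = \frac{\left(-150 - 6090\right) + \sqrt{36 - 20}}{18915} = \left(-6240 + \sqrt{16}\right) \frac{1}{18915} = \left(-6240 + 4\right) \frac{1}{18915} = \left(-6236\right) \frac{1}{18915} = - \frac{6236}{18915}$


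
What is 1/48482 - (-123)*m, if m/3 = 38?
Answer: 679814605/48482 ≈ 14022.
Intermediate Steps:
m = 114 (m = 3*38 = 114)
1/48482 - (-123)*m = 1/48482 - (-123)*114 = 1/48482 - 1*(-14022) = 1/48482 + 14022 = 679814605/48482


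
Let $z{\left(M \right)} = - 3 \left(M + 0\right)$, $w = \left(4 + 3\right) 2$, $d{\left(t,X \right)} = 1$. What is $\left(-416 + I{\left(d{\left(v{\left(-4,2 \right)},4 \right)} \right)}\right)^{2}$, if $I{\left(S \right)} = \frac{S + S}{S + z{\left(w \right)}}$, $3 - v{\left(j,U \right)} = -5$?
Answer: $\frac{290975364}{1681} \approx 1.731 \cdot 10^{5}$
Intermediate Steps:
$v{\left(j,U \right)} = 8$ ($v{\left(j,U \right)} = 3 - -5 = 3 + 5 = 8$)
$w = 14$ ($w = 7 \cdot 2 = 14$)
$z{\left(M \right)} = - 3 M$
$I{\left(S \right)} = \frac{2 S}{-42 + S}$ ($I{\left(S \right)} = \frac{S + S}{S - 42} = \frac{2 S}{S - 42} = \frac{2 S}{-42 + S}$)
$\left(-416 + I{\left(d{\left(v{\left(-4,2 \right)},4 \right)} \right)}\right)^{2} = \left(-416 + 2 \cdot 1 \frac{1}{-42 + 1}\right)^{2} = \left(-416 + 2 \cdot 1 \frac{1}{-41}\right)^{2} = \left(-416 + 2 \cdot 1 \left(- \frac{1}{41}\right)\right)^{2} = \left(-416 - \frac{2}{41}\right)^{2} = \left(- \frac{17058}{41}\right)^{2} = \frac{290975364}{1681}$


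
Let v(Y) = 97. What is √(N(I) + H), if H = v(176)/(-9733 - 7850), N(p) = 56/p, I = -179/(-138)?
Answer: √427612703436777/3147357 ≈ 6.5702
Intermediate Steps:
I = 179/138 (I = -179*(-1/138) = 179/138 ≈ 1.2971)
H = -97/17583 (H = 97/(-9733 - 7850) = 97/(-17583) = 97*(-1/17583) = -97/17583 ≈ -0.0055167)
√(N(I) + H) = √(56/(179/138) - 97/17583) = √(56*(138/179) - 97/17583) = √(7728/179 - 97/17583) = √(135864061/3147357) = √427612703436777/3147357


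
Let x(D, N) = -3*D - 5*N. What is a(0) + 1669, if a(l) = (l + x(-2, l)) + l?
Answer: 1675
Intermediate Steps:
x(D, N) = -5*N - 3*D
a(l) = 6 - 3*l (a(l) = (l + (-5*l - 3*(-2))) + l = (l + (-5*l + 6)) + l = (l + (6 - 5*l)) + l = (6 - 4*l) + l = 6 - 3*l)
a(0) + 1669 = (6 - 3*0) + 1669 = (6 + 0) + 1669 = 6 + 1669 = 1675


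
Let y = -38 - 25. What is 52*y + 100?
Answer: -3176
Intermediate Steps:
y = -63
52*y + 100 = 52*(-63) + 100 = -3276 + 100 = -3176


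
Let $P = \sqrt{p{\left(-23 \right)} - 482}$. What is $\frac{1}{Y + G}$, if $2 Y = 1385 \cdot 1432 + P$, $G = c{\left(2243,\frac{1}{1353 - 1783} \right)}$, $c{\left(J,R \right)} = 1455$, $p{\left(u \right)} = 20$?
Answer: $\frac{1986230}{1972554806681} - \frac{i \sqrt{462}}{1972554806681} \approx 1.0069 \cdot 10^{-6} - 1.0897 \cdot 10^{-11} i$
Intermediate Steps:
$P = i \sqrt{462}$ ($P = \sqrt{20 - 482} = \sqrt{-462} = i \sqrt{462} \approx 21.494 i$)
$G = 1455$
$Y = 991660 + \frac{i \sqrt{462}}{2}$ ($Y = \frac{1385 \cdot 1432 + i \sqrt{462}}{2} = \frac{1983320 + i \sqrt{462}}{2} = 991660 + \frac{i \sqrt{462}}{2} \approx 9.9166 \cdot 10^{5} + 10.747 i$)
$\frac{1}{Y + G} = \frac{1}{\left(991660 + \frac{i \sqrt{462}}{2}\right) + 1455} = \frac{1}{993115 + \frac{i \sqrt{462}}{2}}$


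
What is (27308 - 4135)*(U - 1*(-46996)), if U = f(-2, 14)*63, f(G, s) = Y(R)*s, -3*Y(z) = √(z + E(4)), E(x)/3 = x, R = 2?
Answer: 1089038308 - 6812862*√14 ≈ 1.0635e+9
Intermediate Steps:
E(x) = 3*x
Y(z) = -√(12 + z)/3 (Y(z) = -√(z + 3*4)/3 = -√(z + 12)/3 = -√(12 + z)/3)
f(G, s) = -s*√14/3 (f(G, s) = (-√(12 + 2)/3)*s = (-√14/3)*s = -s*√14/3)
U = -294*√14 (U = -⅓*14*√14*63 = -14*√14/3*63 = -294*√14 ≈ -1100.0)
(27308 - 4135)*(U - 1*(-46996)) = (27308 - 4135)*(-294*√14 - 1*(-46996)) = 23173*(-294*√14 + 46996) = 23173*(46996 - 294*√14) = 1089038308 - 6812862*√14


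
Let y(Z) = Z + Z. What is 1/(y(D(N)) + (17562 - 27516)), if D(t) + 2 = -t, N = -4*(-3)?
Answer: -1/9982 ≈ -0.00010018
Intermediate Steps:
N = 12
D(t) = -2 - t
y(Z) = 2*Z
1/(y(D(N)) + (17562 - 27516)) = 1/(2*(-2 - 1*12) + (17562 - 27516)) = 1/(2*(-2 - 12) - 9954) = 1/(2*(-14) - 9954) = 1/(-28 - 9954) = 1/(-9982) = -1/9982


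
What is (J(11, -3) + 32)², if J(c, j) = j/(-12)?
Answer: 16641/16 ≈ 1040.1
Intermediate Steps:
J(c, j) = -j/12
(J(11, -3) + 32)² = (-1/12*(-3) + 32)² = (¼ + 32)² = (129/4)² = 16641/16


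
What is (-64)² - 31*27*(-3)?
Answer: 6607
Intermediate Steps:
(-64)² - 31*27*(-3) = 4096 - 837*(-3) = 4096 - 1*(-2511) = 4096 + 2511 = 6607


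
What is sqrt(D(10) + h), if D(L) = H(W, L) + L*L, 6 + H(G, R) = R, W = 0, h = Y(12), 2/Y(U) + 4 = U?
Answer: sqrt(417)/2 ≈ 10.210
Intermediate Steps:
Y(U) = 2/(-4 + U)
h = 1/4 (h = 2/(-4 + 12) = 2/8 = 2*(1/8) = 1/4 ≈ 0.25000)
H(G, R) = -6 + R
D(L) = -6 + L + L**2 (D(L) = (-6 + L) + L*L = (-6 + L) + L**2 = -6 + L + L**2)
sqrt(D(10) + h) = sqrt((-6 + 10 + 10**2) + 1/4) = sqrt((-6 + 10 + 100) + 1/4) = sqrt(104 + 1/4) = sqrt(417/4) = sqrt(417)/2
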